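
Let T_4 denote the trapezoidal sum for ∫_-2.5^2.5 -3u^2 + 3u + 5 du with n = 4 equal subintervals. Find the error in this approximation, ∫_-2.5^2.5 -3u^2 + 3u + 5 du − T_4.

Exact integral: ∫_-2.5^2.5 f(u) du = -6.25.
T_4 = -10.15625.
Error = -6.25 − (-10.15625) = 3.90625.

3.90625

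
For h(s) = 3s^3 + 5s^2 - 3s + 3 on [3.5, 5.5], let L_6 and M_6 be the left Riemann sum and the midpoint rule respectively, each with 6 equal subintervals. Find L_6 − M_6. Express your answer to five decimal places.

-73.22222

L_6 ≈ 684.5185185.
M_6 ≈ 757.7407407.
L_6 − M_6 ≈ -73.22222.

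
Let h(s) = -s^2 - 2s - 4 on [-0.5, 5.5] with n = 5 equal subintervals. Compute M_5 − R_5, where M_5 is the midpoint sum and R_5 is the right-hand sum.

M_5 = -108.78.
R_5 = -136.14.
M_5 − R_5 = 27.36.

27.36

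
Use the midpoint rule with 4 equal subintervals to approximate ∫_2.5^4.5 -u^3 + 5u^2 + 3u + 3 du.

60.3125

Δu = (4.5 − 2.5)/4 = 0.5.
Midpoints: 2.75, 3.25, 3.75, 4.25.
f(2.75) = 28.265625, f(3.25) = 31.234375, f(3.75) = 31.828125, f(4.25) = 29.296875.
Sum = Δu · [f(2.75) + f(3.25) + f(3.75) + f(4.25)].
Sum = 60.3125.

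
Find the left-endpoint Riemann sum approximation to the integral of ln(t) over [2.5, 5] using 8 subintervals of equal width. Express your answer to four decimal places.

3.1465

Δt = (5 − 2.5)/8 = 0.3125.
Left endpoints: 2.5, 2.8125, 3.125, 3.4375, 3.75, 4.0625, 4.375, 4.6875.
f(2.5) ≈ 0.9163, f(2.8125) ≈ 1.0341, f(3.125) ≈ 1.1394, f(3.4375) ≈ 1.2347, f(3.75) ≈ 1.3218, f(4.0625) ≈ 1.4018, f(4.375) ≈ 1.4759, f(4.6875) ≈ 1.5449.
Sum = Δt · [f(2.5) + f(2.8125) + f(3.125) + ...].
Sum ≈ 3.1465.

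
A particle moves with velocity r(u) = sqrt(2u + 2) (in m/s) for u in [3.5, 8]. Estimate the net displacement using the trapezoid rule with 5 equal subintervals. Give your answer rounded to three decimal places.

16.449

Δu = (8 − 3.5)/5 = 0.9.
r(3.5) ≈ 3.000, r(4.4) ≈ 3.286, r(5.3) ≈ 3.550, r(6.2) ≈ 3.795, r(7.1) ≈ 4.025, r(8) ≈ 4.243.
T_5 = (Δu/2)·[r(u_0) + 2r(u_1) + ... + 2r(u_{4}) + r(u_5)].
Sum ≈ 16.449.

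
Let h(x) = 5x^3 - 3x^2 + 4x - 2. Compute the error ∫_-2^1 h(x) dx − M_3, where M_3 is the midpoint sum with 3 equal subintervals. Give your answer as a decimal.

Exact integral: ∫_-2^1 h(x) dx = -39.75.
M_3 = -37.125.
Error = -39.75 − (-37.125) = -2.625.

-2.625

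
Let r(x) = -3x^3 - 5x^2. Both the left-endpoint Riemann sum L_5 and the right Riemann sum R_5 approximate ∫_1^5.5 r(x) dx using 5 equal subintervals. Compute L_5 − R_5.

578.1375

L_5 = -692.91.
R_5 = -1271.0475.
L_5 − R_5 = 578.1375.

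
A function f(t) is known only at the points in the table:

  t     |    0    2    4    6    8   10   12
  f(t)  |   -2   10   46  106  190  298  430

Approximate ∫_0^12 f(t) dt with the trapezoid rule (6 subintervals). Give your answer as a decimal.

1728

Δt = 2.
T_6 = (2/2)·[(-2) + 2·10 + 2·46 + 2·106 + 2·190 + 2·298 + 430] = 1728.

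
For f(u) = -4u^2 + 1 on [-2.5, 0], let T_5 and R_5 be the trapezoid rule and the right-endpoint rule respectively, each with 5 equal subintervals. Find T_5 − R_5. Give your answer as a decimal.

T_5 = -18.75.
R_5 = -12.5.
T_5 − R_5 = -6.25.

-6.25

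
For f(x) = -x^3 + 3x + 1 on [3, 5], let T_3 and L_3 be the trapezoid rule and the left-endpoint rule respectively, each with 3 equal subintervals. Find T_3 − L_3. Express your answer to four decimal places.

T_3 ≈ -111.777778.
L_3 ≈ -81.111111.
T_3 − L_3 ≈ -30.6667.

-30.6667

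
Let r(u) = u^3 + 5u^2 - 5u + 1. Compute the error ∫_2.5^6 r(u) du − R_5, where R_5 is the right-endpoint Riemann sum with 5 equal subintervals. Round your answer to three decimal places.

Exact integral: ∫_2.5^6 r(u) du ≈ 577.31771.
R_5 = 698.46.
Error ≈ 577.31771 − 698.46 ≈ -121.142.

-121.142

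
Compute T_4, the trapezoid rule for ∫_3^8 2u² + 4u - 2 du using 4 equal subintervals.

425.9375

Δu = (8 − 3)/4 = 1.25.
f(3) = 28, f(4.25) = 51.125, f(5.5) = 80.5, f(6.75) = 116.125, f(8) = 158.
T_4 = (Δu/2)·[f(u_0) + 2f(u_1) + 2f(u_2) + 2f(u_3) + f(u_4)].
Sum = 425.9375.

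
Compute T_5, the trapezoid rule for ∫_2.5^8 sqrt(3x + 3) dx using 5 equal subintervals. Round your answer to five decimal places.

Δx = (8 − 2.5)/5 = 1.1.
f(2.5) ≈ 3.24037, f(3.6) ≈ 3.71484, f(4.7) ≈ 4.13521, f(5.8) ≈ 4.51664, f(6.9) ≈ 4.86826, f(8) ≈ 5.19615.
T_5 = (Δx/2)·[f(x_0) + 2f(x_1) + ... + 2f(x_{4}) + f(x_5)].
Sum ≈ 23.59853.

23.59853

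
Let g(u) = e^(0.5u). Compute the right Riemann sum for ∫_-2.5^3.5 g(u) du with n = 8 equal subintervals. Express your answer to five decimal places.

13.11459

Δu = (3.5 − (-2.5))/8 = 0.75.
Right endpoints: -1.75, -1, -0.25, 0.5, 1.25, 2, 2.75, 3.5.
g(-1.75) ≈ 0.41686, g(-1) ≈ 0.60653, g(-0.25) ≈ 0.88250, g(0.5) ≈ 1.28403, g(1.25) ≈ 1.86825, g(2) ≈ 2.71828, g(2.75) ≈ 3.95508, g(3.5) ≈ 5.75460.
Sum = Δu · [g(-1.75) + g(-1) + g(-0.25) + ...].
Sum ≈ 13.11459.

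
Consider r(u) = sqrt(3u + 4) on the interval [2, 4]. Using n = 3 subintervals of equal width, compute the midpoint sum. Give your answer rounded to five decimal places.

Δu = (4 − 2)/3 = 2/3.
Midpoints: 7/3, 3, 11/3.
r(7/3) ≈ 3.31662, r(3) ≈ 3.60555, r(11/3) ≈ 3.87298.
Sum = Δu · [r(7/3) + r(3) + r(11/3)].
Sum ≈ 7.19677.

7.19677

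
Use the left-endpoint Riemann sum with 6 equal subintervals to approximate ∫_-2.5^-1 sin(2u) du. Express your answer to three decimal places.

0.576

Δu = (-1 − (-2.5))/6 = 0.25.
Left endpoints: -2.5, -2.25, -2, -1.75, -1.5, -1.25.
f(-2.5) ≈ 0.959, f(-2.25) ≈ 0.978, f(-2) ≈ 0.757, f(-1.75) ≈ 0.351, f(-1.5) ≈ -0.141, f(-1.25) ≈ -0.598.
Sum = Δu · [f(-2.5) + f(-2.25) + f(-2) + ...].
Sum ≈ 0.576.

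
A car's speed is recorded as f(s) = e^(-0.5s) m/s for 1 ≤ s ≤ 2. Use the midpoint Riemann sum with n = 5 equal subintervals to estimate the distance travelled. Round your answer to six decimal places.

0.477104

Δs = (2 − 1)/5 = 0.2.
Midpoints: 1.1, 1.3, 1.5, 1.7, 1.9.
f(1.1) ≈ 0.576950, f(1.3) ≈ 0.522046, f(1.5) ≈ 0.472367, f(1.7) ≈ 0.427415, f(1.9) ≈ 0.386741.
Sum = Δs · [f(1.1) + f(1.3) + f(1.5) + f(1.7) + f(1.9)].
Sum ≈ 0.477104.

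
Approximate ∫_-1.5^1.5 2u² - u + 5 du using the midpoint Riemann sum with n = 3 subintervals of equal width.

19

Δu = (1.5 − (-1.5))/3 = 1.
Midpoints: -1, 0, 1.
f(-1) = 8, f(0) = 5, f(1) = 6.
Sum = Δu · [f(-1) + f(0) + f(1)].
Sum = 19.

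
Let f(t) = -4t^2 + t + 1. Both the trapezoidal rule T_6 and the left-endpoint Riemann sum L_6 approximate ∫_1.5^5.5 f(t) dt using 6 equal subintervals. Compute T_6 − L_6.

T_6 ≈ -200.5185185.
L_6 ≈ -164.5185185.
T_6 − L_6 = -36.

-36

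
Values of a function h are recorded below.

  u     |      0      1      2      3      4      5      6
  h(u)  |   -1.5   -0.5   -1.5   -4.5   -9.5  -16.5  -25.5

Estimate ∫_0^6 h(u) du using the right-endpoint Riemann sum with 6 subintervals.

Δu = 1.
Sum = 1·[(-0.5) + (-1.5) + (-4.5) + (-9.5) + (-16.5) + (-25.5)] = -58.

-58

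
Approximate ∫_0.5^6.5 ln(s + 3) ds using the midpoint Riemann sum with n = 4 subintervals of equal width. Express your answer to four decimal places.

Δs = (6.5 − 0.5)/4 = 1.5.
Midpoints: 1.25, 2.75, 4.25, 5.75.
f(1.25) ≈ 1.4469, f(2.75) ≈ 1.7492, f(4.25) ≈ 1.9810, f(5.75) ≈ 2.1691.
Sum = Δs · [f(1.25) + f(2.75) + f(4.25) + f(5.75)].
Sum ≈ 11.0193.

11.0193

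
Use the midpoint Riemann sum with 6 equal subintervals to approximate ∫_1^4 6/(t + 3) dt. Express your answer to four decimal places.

Δt = (4 − 1)/6 = 0.5.
Midpoints: 1.25, 1.75, 2.25, 2.75, 3.25, 3.75.
f(1.25) = 24/17, f(1.75) = 24/19, f(2.25) = 8/7, f(2.75) = 24/23, f(3.25) = 0.96, f(3.75) = 8/9.
Sum = Δt · [f(1.25) + f(1.75) + f(2.25) + ...].
Sum ≈ 3.3551.

3.3551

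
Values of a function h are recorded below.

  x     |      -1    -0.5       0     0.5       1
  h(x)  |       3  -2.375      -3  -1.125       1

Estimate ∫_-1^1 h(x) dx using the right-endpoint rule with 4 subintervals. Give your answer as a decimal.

Δx = 0.5.
Sum = 0.5·[(-2.375) + (-3) + (-1.125) + 1] = -2.75.

-2.75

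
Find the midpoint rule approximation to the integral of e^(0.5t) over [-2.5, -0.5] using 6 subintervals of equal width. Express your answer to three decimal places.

Δt = (-0.5 − (-2.5))/6 = 1/3.
Midpoints: -7/3, -2, -5/3, -4/3, -1, -2/3.
f(-7/3) ≈ 0.311, f(-2) ≈ 0.368, f(-5/3) ≈ 0.435, f(-4/3) ≈ 0.513, f(-1) ≈ 0.607, f(-2/3) ≈ 0.717.
Sum = Δt · [f(-7/3) + f(-2) + f(-5/3) + ...].
Sum ≈ 0.983.

0.983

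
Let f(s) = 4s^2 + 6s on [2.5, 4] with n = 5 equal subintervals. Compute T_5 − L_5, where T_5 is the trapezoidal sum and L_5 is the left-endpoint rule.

7.2

T_5 = 93.84.
L_5 = 86.64.
T_5 − L_5 = 7.2.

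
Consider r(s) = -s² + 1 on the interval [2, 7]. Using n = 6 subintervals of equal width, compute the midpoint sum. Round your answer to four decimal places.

-106.3773

Δs = (7 − 2)/6 = 5/6.
Midpoints: 29/12, 3.25, 49/12, 59/12, 5.75, 79/12.
r(29/12) = -697/144, r(3.25) = -9.5625, r(49/12) = -2257/144, r(59/12) = -3337/144, r(5.75) = -32.0625, r(79/12) = -6097/144.
Sum = Δs · [r(29/12) + r(3.25) + r(49/12) + ...].
Sum ≈ -106.3773.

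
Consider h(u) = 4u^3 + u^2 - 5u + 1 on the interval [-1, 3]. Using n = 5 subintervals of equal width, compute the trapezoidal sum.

Δu = (3 − (-1))/5 = 0.8.
h(-1) = 3, h(-0.2) = 2.008, h(0.6) = -0.776, h(1.4) = 6.936, h(2.2) = 37.432, h(3) = 103.
T_5 = (Δu/2)·[h(u_0) + 2h(u_1) + ... + 2h(u_{4}) + h(u_5)].
Sum = 78.88.

78.88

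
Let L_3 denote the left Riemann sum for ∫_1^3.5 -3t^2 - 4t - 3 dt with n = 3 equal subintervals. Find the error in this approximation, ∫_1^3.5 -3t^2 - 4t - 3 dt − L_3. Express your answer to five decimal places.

Exact integral: ∫_1^3.5 f(t) dt = -71.875.
L_3 ≈ -54.5138889.
Error ≈ -71.875 − (-54.5138889) ≈ -17.36111.

-17.36111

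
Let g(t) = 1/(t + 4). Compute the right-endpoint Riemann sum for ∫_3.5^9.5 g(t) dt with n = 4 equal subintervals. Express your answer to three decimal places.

0.546

Δt = (9.5 − 3.5)/4 = 1.5.
Right endpoints: 5, 6.5, 8, 9.5.
g(5) = 1/9, g(6.5) = 2/21, g(8) = 1/12, g(9.5) = 2/27.
Sum = Δt · [g(5) + g(6.5) + g(8) + g(9.5)].
Sum ≈ 0.546.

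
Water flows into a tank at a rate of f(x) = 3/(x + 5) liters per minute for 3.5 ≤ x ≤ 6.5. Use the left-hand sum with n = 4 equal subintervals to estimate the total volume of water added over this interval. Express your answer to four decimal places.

Δx = (6.5 − 3.5)/4 = 0.75.
Left endpoints: 3.5, 4.25, 5, 5.75.
f(3.5) = 6/17, f(4.25) = 12/37, f(5) = 0.3, f(5.75) = 12/43.
Sum = Δx · [f(3.5) + f(4.25) + f(5) + f(5.75)].
Sum ≈ 0.9423.

0.9423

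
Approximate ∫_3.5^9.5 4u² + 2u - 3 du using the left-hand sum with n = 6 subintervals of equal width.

Δu = (9.5 − 3.5)/6 = 1.
Left endpoints: 3.5, 4.5, 5.5, 6.5, 7.5, 8.5.
f(3.5) = 53, f(4.5) = 87, f(5.5) = 129, f(6.5) = 179, f(7.5) = 237, f(8.5) = 303.
Sum = Δu · [f(3.5) + f(4.5) + f(5.5) + ...].
Sum = 988.

988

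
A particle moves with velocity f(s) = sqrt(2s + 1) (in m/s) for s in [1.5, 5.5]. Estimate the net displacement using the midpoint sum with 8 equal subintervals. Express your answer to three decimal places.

11.192

Δs = (5.5 − 1.5)/8 = 0.5.
Midpoints: 1.75, 2.25, 2.75, 3.25, 3.75, 4.25, 4.75, 5.25.
f(1.75) ≈ 2.121, f(2.25) ≈ 2.345, f(2.75) ≈ 2.550, f(3.25) ≈ 2.739, f(3.75) ≈ 2.915, f(4.25) ≈ 3.082, f(4.75) ≈ 3.240, f(5.25) ≈ 3.391.
Sum = Δs · [f(1.75) + f(2.25) + f(2.75) + ...].
Sum ≈ 11.192.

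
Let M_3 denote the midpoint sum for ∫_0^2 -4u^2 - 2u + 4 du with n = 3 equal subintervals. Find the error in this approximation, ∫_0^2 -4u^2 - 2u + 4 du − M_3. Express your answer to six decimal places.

Exact integral: ∫_0^2 f(u) du ≈ -6.66666667.
M_3 ≈ -6.37037037.
Error ≈ -6.66666667 − (-6.37037037) ≈ -0.296296.

-0.296296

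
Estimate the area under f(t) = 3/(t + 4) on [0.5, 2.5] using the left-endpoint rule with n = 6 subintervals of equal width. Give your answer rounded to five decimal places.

1.13808

Δt = (2.5 − 0.5)/6 = 1/3.
Left endpoints: 0.5, 5/6, 7/6, 1.5, 11/6, 13/6.
f(0.5) = 2/3, f(5/6) = 18/29, f(7/6) = 18/31, f(1.5) = 6/11, f(11/6) = 18/35, f(13/6) = 18/37.
Sum = Δt · [f(0.5) + f(5/6) + f(7/6) + ...].
Sum ≈ 1.13808.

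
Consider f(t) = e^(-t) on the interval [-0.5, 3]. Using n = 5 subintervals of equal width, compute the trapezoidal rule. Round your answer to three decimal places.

1.664

Δt = (3 − (-0.5))/5 = 0.7.
f(-0.5) ≈ 1.649, f(0.2) ≈ 0.819, f(0.9) ≈ 0.407, f(1.6) ≈ 0.202, f(2.3) ≈ 0.100, f(3) ≈ 0.050.
T_5 = (Δt/2)·[f(t_0) + 2f(t_1) + ... + 2f(t_{4}) + f(t_5)].
Sum ≈ 1.664.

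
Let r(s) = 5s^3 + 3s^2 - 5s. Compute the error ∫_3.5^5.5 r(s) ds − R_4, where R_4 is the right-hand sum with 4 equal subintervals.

Exact integral: ∫_3.5^5.5 r(s) ds = 1034.75.
R_4 = 1206.
Error = 1034.75 − 1206 = -171.25.

-171.25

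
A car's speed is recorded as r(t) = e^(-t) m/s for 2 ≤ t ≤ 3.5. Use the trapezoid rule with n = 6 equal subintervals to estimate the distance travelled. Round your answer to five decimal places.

0.10568

Δt = (3.5 − 2)/6 = 0.25.
r(2) ≈ 0.13534, r(2.25) ≈ 0.10540, r(2.5) ≈ 0.08208, r(2.75) ≈ 0.06393, r(3) ≈ 0.04979, r(3.25) ≈ 0.03877, r(3.5) ≈ 0.03020.
T_6 = (Δt/2)·[r(t_0) + 2r(t_1) + ... + 2r(t_{5}) + r(t_6)].
Sum ≈ 0.10568.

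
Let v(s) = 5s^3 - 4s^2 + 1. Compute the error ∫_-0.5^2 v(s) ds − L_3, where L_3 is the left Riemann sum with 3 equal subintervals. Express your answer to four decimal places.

8.5793

Exact integral: ∫_-0.5^2 v(s) ds ≈ 11.588542.
L_3 ≈ 3.009259.
Error ≈ 11.588542 − 3.009259 ≈ 8.5793.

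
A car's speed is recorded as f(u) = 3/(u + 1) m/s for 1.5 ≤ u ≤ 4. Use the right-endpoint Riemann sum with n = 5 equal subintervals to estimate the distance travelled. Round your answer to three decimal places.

Δu = (4 − 1.5)/5 = 0.5.
Right endpoints: 2, 2.5, 3, 3.5, 4.
f(2) = 1, f(2.5) = 6/7, f(3) = 0.75, f(3.5) = 2/3, f(4) = 0.6.
Sum = Δu · [f(2) + f(2.5) + f(3) + f(3.5) + f(4)].
Sum ≈ 1.937.

1.937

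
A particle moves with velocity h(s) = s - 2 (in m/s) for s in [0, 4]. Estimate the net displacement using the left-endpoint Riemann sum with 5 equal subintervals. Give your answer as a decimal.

Δs = (4 − 0)/5 = 0.8.
Left endpoints: 0, 0.8, 1.6, 2.4, 3.2.
h(0) = -2, h(0.8) = -1.2, h(1.6) = -0.4, h(2.4) = 0.4, h(3.2) = 1.2.
Sum = Δs · [h(0) + h(0.8) + h(1.6) + h(2.4) + h(3.2)].
Sum = -1.6.

-1.6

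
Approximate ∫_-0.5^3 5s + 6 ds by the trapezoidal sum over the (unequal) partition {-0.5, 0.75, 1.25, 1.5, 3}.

42.875

Subinterval widths: 1.25, 0.5, 0.25, 1.5.
f(-0.5) = 3.5, f(0.75) = 9.75, f(1.25) = 12.25, f(1.5) = 13.5, f(3) = 21.
On each subinterval the trapezoid contributes (Δs_i/2)·[f(s_{i-1}) + f(s_i)].
Sum = 42.875.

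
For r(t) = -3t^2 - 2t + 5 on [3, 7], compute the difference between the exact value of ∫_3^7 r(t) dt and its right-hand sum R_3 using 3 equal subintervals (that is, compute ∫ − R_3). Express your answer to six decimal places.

Exact integral: ∫_3^7 r(t) dt = -336.
R_3 ≈ -424.88888889.
Error ≈ -336 − (-424.88888889) ≈ 88.888889.

88.888889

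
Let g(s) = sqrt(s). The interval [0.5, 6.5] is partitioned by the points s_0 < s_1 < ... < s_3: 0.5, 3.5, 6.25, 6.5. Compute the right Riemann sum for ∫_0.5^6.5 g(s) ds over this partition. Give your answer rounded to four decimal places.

Subinterval widths: 3, 2.75, 0.25.
Right endpoints: 3.5, 6.25, 6.5.
g(3.5) ≈ 1.8708, g(6.25) ≈ 2.5000, g(6.5) ≈ 2.5495.
Sum = Σ Δs_i · g(s_i).
Sum ≈ 13.1249.

13.1249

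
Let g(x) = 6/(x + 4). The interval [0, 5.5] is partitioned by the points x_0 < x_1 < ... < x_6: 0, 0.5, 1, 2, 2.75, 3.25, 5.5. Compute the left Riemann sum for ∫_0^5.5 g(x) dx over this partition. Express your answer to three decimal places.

5.673

Subinterval widths: 0.5, 0.5, 1, 0.75, 0.5, 2.25.
Left endpoints: 0, 0.5, 1, 2, 2.75, 3.25.
g(0) = 1.5, g(0.5) = 4/3, g(1) = 1.2, g(2) = 1, g(2.75) = 8/9, g(3.25) = 24/29.
Sum = Σ Δx_i · g(x_i).
Sum ≈ 5.673.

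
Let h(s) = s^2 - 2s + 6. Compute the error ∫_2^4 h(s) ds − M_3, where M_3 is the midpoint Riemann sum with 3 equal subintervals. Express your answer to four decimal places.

0.0741

Exact integral: ∫_2^4 h(s) ds ≈ 18.666667.
M_3 ≈ 18.592593.
Error ≈ 18.666667 − 18.592593 ≈ 0.0741.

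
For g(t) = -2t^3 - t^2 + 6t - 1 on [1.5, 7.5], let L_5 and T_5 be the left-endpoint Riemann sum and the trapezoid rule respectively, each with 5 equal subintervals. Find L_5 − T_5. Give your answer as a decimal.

513

L_5 = -1090.32.
T_5 = -1603.32.
L_5 − T_5 = 513.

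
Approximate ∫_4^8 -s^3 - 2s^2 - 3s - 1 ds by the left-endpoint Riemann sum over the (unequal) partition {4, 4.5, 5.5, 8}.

Subinterval widths: 0.5, 1, 2.5.
Left endpoints: 4, 4.5, 5.5.
f(4) = -109, f(4.5) = -146.125, f(5.5) = -244.375.
Sum = Σ Δs_i · f(s_i).
Sum = -811.5625.

-811.5625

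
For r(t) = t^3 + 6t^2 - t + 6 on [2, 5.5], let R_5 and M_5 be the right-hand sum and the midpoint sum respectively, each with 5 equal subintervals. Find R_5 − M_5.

R_5 = 663.6525.
M_5 = 546.9253125.
R_5 − M_5 = 116.7271875.

116.7271875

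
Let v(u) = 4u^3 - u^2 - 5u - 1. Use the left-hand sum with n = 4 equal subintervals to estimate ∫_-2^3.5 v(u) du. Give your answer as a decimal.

-10.484375

Δu = (3.5 − (-2))/4 = 1.375.
Left endpoints: -2, -0.625, 0.75, 2.125.
v(-2) = -27, v(-0.625) = 0.7578125, v(0.75) = -3.625, v(2.125) = 22.2421875.
Sum = Δu · [v(-2) + v(-0.625) + v(0.75) + v(2.125)].
Sum = -10.484375.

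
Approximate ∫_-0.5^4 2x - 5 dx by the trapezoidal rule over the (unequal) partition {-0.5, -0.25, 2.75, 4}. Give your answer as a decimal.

-6.75

Subinterval widths: 0.25, 3, 1.25.
f(-0.5) = -6, f(-0.25) = -5.5, f(2.75) = 0.5, f(4) = 3.
On each subinterval the trapezoid contributes (Δx_i/2)·[f(x_{i-1}) + f(x_i)].
Sum = -6.75.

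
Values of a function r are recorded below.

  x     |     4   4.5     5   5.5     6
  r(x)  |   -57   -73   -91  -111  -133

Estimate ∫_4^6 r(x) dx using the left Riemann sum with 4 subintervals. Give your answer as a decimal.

-166

Δx = 0.5.
Sum = 0.5·[(-57) + (-73) + (-91) + (-111)] = -166.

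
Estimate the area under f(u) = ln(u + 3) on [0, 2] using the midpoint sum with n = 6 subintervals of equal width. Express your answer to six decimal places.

2.751969

Δu = (2 − 0)/6 = 1/3.
Midpoints: 1/6, 0.5, 5/6, 7/6, 1.5, 11/6.
f(1/6) ≈ 1.152680, f(0.5) ≈ 1.252763, f(5/6) ≈ 1.343735, f(7/6) ≈ 1.427116, f(1.5) ≈ 1.504077, f(11/6) ≈ 1.575536.
Sum = Δu · [f(1/6) + f(0.5) + f(5/6) + ...].
Sum ≈ 2.751969.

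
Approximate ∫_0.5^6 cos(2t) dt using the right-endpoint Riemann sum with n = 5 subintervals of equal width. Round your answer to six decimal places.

-0.218806

Δt = (6 − 0.5)/5 = 1.1.
Right endpoints: 1.6, 2.7, 3.8, 4.9, 6.
f(1.6) ≈ -0.998295, f(2.7) ≈ 0.634693, f(3.8) ≈ 0.251260, f(4.9) ≈ -0.930426, f(6) ≈ 0.843854.
Sum = Δt · [f(1.6) + f(2.7) + f(3.8) + f(4.9) + f(6)].
Sum ≈ -0.218806.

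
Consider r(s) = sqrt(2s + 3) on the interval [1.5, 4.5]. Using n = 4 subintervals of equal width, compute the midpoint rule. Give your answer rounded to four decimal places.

8.9602

Δs = (4.5 − 1.5)/4 = 0.75.
Midpoints: 1.875, 2.625, 3.375, 4.125.
r(1.875) ≈ 2.5981, r(2.625) ≈ 2.8723, r(3.375) ≈ 3.1225, r(4.125) ≈ 3.3541.
Sum = Δs · [r(1.875) + r(2.625) + r(3.375) + r(4.125)].
Sum ≈ 8.9602.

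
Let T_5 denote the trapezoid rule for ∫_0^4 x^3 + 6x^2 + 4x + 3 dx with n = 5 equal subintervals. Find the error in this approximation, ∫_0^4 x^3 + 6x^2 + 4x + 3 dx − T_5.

Exact integral: ∫_0^4 f(x) dx = 236.
T_5 = 241.12.
Error = 236 − 241.12 = -5.12.

-5.12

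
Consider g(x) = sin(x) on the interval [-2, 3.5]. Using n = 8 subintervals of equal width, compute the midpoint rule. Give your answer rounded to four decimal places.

0.5307

Δx = (3.5 − (-2))/8 = 0.6875.
Midpoints: -1.65625, -0.96875, -0.28125, 0.40625, 1.09375, 1.78125, 2.46875, 3.15625.
g(-1.65625) ≈ -0.9964, g(-0.96875) ≈ -0.8242, g(-0.28125) ≈ -0.2776, g(0.40625) ≈ 0.3952, g(1.09375) ≈ 0.8884, g(1.78125) ≈ 0.9779, g(2.46875) ≈ 0.6232, g(3.15625) ≈ -0.0147.
Sum = Δx · [g(-1.65625) + g(-0.96875) + g(-0.28125) + ...].
Sum ≈ 0.5307.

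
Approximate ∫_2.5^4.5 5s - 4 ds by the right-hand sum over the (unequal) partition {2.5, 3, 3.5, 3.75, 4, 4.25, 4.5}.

Subinterval widths: 0.5, 0.5, 0.25, 0.25, 0.25, 0.25.
Right endpoints: 3, 3.5, 3.75, 4, 4.25, 4.5.
f(3) = 11, f(3.5) = 13.5, f(3.75) = 14.75, f(4) = 16, f(4.25) = 17.25, f(4.5) = 18.5.
Sum = Σ Δs_i · f(s_i).
Sum = 28.875.

28.875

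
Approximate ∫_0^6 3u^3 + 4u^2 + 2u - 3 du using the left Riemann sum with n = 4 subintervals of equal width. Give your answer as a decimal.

744.75

Δu = (6 − 0)/4 = 1.5.
Left endpoints: 0, 1.5, 3, 4.5.
f(0) = -3, f(1.5) = 19.125, f(3) = 120, f(4.5) = 360.375.
Sum = Δu · [f(0) + f(1.5) + f(3) + f(4.5)].
Sum = 744.75.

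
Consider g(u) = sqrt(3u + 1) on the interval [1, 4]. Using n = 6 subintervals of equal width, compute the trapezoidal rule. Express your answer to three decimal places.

8.631

Δu = (4 − 1)/6 = 0.5.
g(1) ≈ 2.000, g(1.5) ≈ 2.345, g(2) ≈ 2.646, g(2.5) ≈ 2.915, g(3) ≈ 3.162, g(3.5) ≈ 3.391, g(4) ≈ 3.606.
T_6 = (Δu/2)·[g(u_0) + 2g(u_1) + ... + 2g(u_{5}) + g(u_6)].
Sum ≈ 8.631.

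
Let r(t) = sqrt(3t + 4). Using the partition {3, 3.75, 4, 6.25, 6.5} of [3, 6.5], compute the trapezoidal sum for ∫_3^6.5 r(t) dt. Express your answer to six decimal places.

Subinterval widths: 0.75, 0.25, 2.25, 0.25.
r(3) ≈ 3.605551, r(3.75) ≈ 3.905125, r(4) ≈ 4.000000, r(6.25) ≈ 4.769696, r(6.5) ≈ 4.847680.
On each subinterval the trapezoid contributes (Δt_i/2)·[r(t_{i-1}) + r(t_i)].
Sum ≈ 14.872724.

14.872724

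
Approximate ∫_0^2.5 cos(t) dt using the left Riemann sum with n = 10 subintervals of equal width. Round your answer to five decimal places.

0.82049

Δt = (2.5 − 0)/10 = 0.25.
Left endpoints: 0, 0.25, 0.5, 0.75, 1, 1.25, 1.5, 1.75, 2, 2.25.
f(0) ≈ 1.00000, f(0.25) ≈ 0.96891, f(0.5) ≈ 0.87758, f(0.75) ≈ 0.73169, f(1) ≈ 0.54030, f(1.25) ≈ 0.31532, f(1.5) ≈ 0.07074, f(1.75) ≈ -0.17825, f(2) ≈ -0.41615, f(2.25) ≈ -0.62817.
Sum = Δt · [f(0) + f(0.25) + f(0.5) + ...].
Sum ≈ 0.82049.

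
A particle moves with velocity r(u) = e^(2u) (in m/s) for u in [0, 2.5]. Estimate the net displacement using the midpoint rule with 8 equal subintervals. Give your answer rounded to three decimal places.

Δu = (2.5 − 0)/8 = 0.3125.
Midpoints: 0.15625, 0.46875, 0.78125, 1.09375, 1.40625, 1.71875, 2.03125, 2.34375.
r(0.15625) ≈ 1.367, r(0.46875) ≈ 2.554, r(0.78125) ≈ 4.771, r(1.09375) ≈ 8.913, r(1.40625) ≈ 16.651, r(1.71875) ≈ 31.109, r(2.03125) ≈ 58.119, r(2.34375) ≈ 108.581.
Sum = Δu · [r(0.15625) + r(0.46875) + r(0.78125) + ...].
Sum ≈ 72.520.

72.520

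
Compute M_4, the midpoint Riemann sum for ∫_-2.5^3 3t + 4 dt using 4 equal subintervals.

26.125

Δt = (3 − (-2.5))/4 = 1.375.
Midpoints: -1.8125, -0.4375, 0.9375, 2.3125.
f(-1.8125) = -1.4375, f(-0.4375) = 2.6875, f(0.9375) = 6.8125, f(2.3125) = 10.9375.
Sum = Δt · [f(-1.8125) + f(-0.4375) + f(0.9375) + f(2.3125)].
Sum = 26.125.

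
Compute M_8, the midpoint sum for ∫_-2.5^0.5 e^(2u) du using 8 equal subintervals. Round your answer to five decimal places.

Δu = (0.5 − (-2.5))/8 = 0.375.
Midpoints: -2.3125, -1.9375, -1.5625, -1.1875, -0.8125, -0.4375, -0.0625, 0.3125.
f(-2.3125) ≈ 0.00980, f(-1.9375) ≈ 0.02075, f(-1.5625) ≈ 0.04394, f(-1.1875) ≈ 0.09301, f(-0.8125) ≈ 0.19691, f(-0.4375) ≈ 0.41686, f(-0.0625) ≈ 0.88250, f(0.3125) ≈ 1.86825.
Sum = Δu · [f(-2.3125) + f(-1.9375) + f(-1.5625) + ...].
Sum ≈ 1.32451.

1.32451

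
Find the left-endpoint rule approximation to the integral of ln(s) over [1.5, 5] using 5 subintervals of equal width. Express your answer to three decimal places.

3.499

Δs = (5 − 1.5)/5 = 0.7.
Left endpoints: 1.5, 2.2, 2.9, 3.6, 4.3.
f(1.5) ≈ 0.405, f(2.2) ≈ 0.788, f(2.9) ≈ 1.065, f(3.6) ≈ 1.281, f(4.3) ≈ 1.459.
Sum = Δs · [f(1.5) + f(2.2) + f(2.9) + f(3.6) + f(4.3)].
Sum ≈ 3.499.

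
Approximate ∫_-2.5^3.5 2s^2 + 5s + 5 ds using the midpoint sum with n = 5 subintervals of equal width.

Δs = (3.5 − (-2.5))/5 = 1.2.
Midpoints: -1.9, -0.7, 0.5, 1.7, 2.9.
f(-1.9) = 2.72, f(-0.7) = 2.48, f(0.5) = 8, f(1.7) = 19.28, f(2.9) = 36.32.
Sum = Δs · [f(-1.9) + f(-0.7) + f(0.5) + f(1.7) + f(2.9)].
Sum = 82.56.

82.56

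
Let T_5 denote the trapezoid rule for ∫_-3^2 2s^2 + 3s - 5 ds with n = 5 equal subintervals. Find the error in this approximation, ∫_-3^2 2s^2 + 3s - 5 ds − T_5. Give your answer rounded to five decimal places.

-1.66667

Exact integral: ∫_-3^2 f(s) ds ≈ -9.1666667.
T_5 = -7.5.
Error ≈ -9.1666667 − (-7.5) ≈ -1.66667.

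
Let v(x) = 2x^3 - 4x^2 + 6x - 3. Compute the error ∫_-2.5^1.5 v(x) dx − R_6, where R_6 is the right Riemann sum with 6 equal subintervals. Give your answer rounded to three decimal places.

Exact integral: ∫_-2.5^1.5 v(x) dx ≈ -66.33333.
R_6 ≈ -42.40741.
Error ≈ -66.33333 − (-42.40741) ≈ -23.926.

-23.926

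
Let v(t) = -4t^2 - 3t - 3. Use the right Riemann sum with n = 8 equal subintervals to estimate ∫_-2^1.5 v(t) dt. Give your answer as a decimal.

Δt = (1.5 − (-2))/8 = 0.4375.
Right endpoints: -1.5625, -1.125, -0.6875, -0.25, 0.1875, 0.625, 1.0625, 1.5.
v(-1.5625) = -8.078125, v(-1.125) = -4.6875, v(-0.6875) = -2.828125, v(-0.25) = -2.5, v(0.1875) = -3.703125, v(0.625) = -6.4375, v(1.0625) = -10.703125, v(1.5) = -16.5.
Sum = Δt · [v(-1.5625) + v(-1.125) + v(-0.6875) + ...].
Sum = -24.25390625.

-24.25390625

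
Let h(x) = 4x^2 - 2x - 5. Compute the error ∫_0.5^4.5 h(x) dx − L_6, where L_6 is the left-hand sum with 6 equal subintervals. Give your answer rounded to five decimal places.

22.81481

Exact integral: ∫_0.5^4.5 h(x) dx ≈ 81.3333333.
L_6 ≈ 58.5185185.
Error ≈ 81.3333333 − 58.5185185 ≈ 22.81481.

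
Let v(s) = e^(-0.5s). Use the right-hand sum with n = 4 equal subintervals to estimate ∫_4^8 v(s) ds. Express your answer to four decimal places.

Δs = (8 − 4)/4 = 1.
Right endpoints: 5, 6, 7, 8.
v(5) ≈ 0.0821, v(6) ≈ 0.0498, v(7) ≈ 0.0302, v(8) ≈ 0.0183.
Sum = Δs · [v(5) + v(6) + v(7) + v(8)].
Sum ≈ 0.1804.

0.1804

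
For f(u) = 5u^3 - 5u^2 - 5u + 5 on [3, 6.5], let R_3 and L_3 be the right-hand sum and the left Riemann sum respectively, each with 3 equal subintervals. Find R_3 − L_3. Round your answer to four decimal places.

R_3 ≈ 2319.398148.
L_3 ≈ 1089.293981.
R_3 − L_3 ≈ 1230.1042.

1230.1042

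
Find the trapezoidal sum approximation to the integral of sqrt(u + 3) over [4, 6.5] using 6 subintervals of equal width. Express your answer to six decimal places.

7.173418

Δu = (6.5 − 4)/6 = 5/12.
f(4) ≈ 2.645751, f(53/12) ≈ 2.723356, f(29/6) ≈ 2.798809, f(5.25) ≈ 2.872281, f(17/3) ≈ 2.943920, f(73/12) ≈ 3.013857, f(6.5) ≈ 3.082207.
T_6 = (Δu/2)·[f(u_0) + 2f(u_1) + ... + 2f(u_{5}) + f(u_6)].
Sum ≈ 7.173418.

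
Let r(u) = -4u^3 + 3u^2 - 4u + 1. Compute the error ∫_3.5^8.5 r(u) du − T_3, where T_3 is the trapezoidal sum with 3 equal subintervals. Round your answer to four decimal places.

Exact integral: ∫_3.5^8.5 r(u) du = -4613.75.
T_3 ≈ -4773.472222.
Error ≈ -4613.75 − (-4773.472222) ≈ 159.7222.

159.7222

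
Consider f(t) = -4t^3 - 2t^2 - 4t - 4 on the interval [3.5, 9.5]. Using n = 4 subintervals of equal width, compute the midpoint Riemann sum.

-8628

Δt = (9.5 − 3.5)/4 = 1.5.
Midpoints: 4.25, 5.75, 7.25, 8.75.
f(4.25) = -364.1875, f(5.75) = -853.5625, f(7.25) = -1662.4375, f(8.75) = -2871.8125.
Sum = Δt · [f(4.25) + f(5.75) + f(7.25) + f(8.75)].
Sum = -8628.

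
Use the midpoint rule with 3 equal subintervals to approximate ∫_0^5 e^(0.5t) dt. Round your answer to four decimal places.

21.7307

Δt = (5 − 0)/3 = 5/3.
Midpoints: 5/6, 2.5, 25/6.
f(5/6) ≈ 1.5169, f(2.5) ≈ 3.4903, f(25/6) ≈ 8.0312.
Sum = Δt · [f(5/6) + f(2.5) + f(25/6)].
Sum ≈ 21.7307.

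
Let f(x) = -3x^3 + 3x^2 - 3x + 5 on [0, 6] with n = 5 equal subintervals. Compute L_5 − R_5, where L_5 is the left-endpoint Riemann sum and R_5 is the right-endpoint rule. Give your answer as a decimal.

L_5 = -479.76.
R_5 = -1149.36.
L_5 − R_5 = 669.6.

669.6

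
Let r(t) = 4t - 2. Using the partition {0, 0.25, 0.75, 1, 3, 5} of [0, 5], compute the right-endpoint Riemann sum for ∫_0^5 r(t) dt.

Subinterval widths: 0.25, 0.5, 0.25, 2, 2.
Right endpoints: 0.25, 0.75, 1, 3, 5.
r(0.25) = -1, r(0.75) = 1, r(1) = 2, r(3) = 10, r(5) = 18.
Sum = Σ Δt_i · r(t_i).
Sum = 56.75.

56.75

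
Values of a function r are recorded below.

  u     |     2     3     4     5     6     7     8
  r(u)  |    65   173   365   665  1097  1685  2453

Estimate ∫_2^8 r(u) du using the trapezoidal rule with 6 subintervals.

5244

Δu = 1.
T_6 = (1/2)·[65 + 2·173 + 2·365 + 2·665 + 2·1097 + 2·1685 + 2453] = 5244.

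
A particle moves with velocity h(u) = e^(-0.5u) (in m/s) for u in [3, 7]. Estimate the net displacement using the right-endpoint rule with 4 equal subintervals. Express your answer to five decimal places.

Δu = (7 − 3)/4 = 1.
Right endpoints: 4, 5, 6, 7.
h(4) ≈ 0.13534, h(5) ≈ 0.08208, h(6) ≈ 0.04979, h(7) ≈ 0.03020.
Sum = Δu · [h(4) + h(5) + h(6) + h(7)].
Sum ≈ 0.29740.

0.29740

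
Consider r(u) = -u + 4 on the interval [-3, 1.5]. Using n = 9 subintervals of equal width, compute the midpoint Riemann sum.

21.375

Δu = (1.5 − (-3))/9 = 0.5.
Midpoints: -2.75, -2.25, -1.75, -1.25, -0.75, -0.25, 0.25, 0.75, 1.25.
r(-2.75) = 6.75, r(-2.25) = 6.25, r(-1.75) = 5.75, r(-1.25) = 5.25, r(-0.75) = 4.75, r(-0.25) = 4.25, r(0.25) = 3.75, r(0.75) = 3.25, r(1.25) = 2.75.
Sum = Δu · [r(-2.75) + r(-2.25) + r(-1.75) + ...].
Sum = 21.375.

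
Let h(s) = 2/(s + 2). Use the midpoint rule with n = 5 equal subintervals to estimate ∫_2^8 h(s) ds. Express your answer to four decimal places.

Δs = (8 − 2)/5 = 1.2.
Midpoints: 2.6, 3.8, 5, 6.2, 7.4.
h(2.6) = 10/23, h(3.8) = 10/29, h(5) = 2/7, h(6.2) = 10/41, h(7.4) = 10/47.
Sum = Δs · [h(2.6) + h(3.8) + h(5) + h(6.2) + h(7.4)].
Sum ≈ 1.8264.

1.8264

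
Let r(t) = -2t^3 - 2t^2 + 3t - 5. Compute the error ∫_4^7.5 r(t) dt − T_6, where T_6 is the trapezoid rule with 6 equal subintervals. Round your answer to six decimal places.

Exact integral: ∫_4^7.5 r(t) dt ≈ -1649.73958333.
T_6 ≈ -1656.98466435.
Error ≈ -1649.73958333 − (-1656.98466435) ≈ 7.245081.

7.245081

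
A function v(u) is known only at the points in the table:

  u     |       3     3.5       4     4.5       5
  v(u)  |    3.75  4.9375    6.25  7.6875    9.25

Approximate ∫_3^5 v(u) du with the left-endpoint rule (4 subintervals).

Δu = 0.5.
Sum = 0.5·[3.75 + 4.9375 + 6.25 + 7.6875] = 11.3125.

11.3125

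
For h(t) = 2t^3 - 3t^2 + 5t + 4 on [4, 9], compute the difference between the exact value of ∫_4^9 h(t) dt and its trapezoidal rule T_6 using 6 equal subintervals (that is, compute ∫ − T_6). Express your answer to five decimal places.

Exact integral: ∫_4^9 h(t) dt = 2670.
T_6 ≈ 2690.8333333.
Error ≈ 2670 − 2690.8333333 ≈ -20.83333.

-20.83333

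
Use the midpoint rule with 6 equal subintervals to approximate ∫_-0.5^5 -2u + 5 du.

2.75

Δu = (5 − (-0.5))/6 = 11/12.
Midpoints: -1/24, 0.875, 43/24, 65/24, 3.625, 109/24.
f(-1/24) = 61/12, f(0.875) = 3.25, f(43/24) = 17/12, f(65/24) = -5/12, f(3.625) = -2.25, f(109/24) = -49/12.
Sum = Δu · [f(-1/24) + f(0.875) + f(43/24) + ...].
Sum = 2.75.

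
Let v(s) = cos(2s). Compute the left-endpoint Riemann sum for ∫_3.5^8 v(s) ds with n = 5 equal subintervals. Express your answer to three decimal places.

Δs = (8 − 3.5)/5 = 0.9.
Left endpoints: 3.5, 4.4, 5.3, 6.2, 7.1.
v(3.5) ≈ 0.754, v(4.4) ≈ -0.811, v(5.3) ≈ -0.385, v(6.2) ≈ 0.986, v(7.1) ≈ -0.063.
Sum = Δs · [v(3.5) + v(4.4) + v(5.3) + v(6.2) + v(7.1)].
Sum ≈ 0.433.

0.433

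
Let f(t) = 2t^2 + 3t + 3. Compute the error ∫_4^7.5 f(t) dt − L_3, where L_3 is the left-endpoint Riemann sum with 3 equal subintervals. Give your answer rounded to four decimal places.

51.4954

Exact integral: ∫_4^7.5 f(t) dt ≈ 309.458333.
L_3 ≈ 257.962963.
Error ≈ 309.458333 − 257.962963 ≈ 51.4954.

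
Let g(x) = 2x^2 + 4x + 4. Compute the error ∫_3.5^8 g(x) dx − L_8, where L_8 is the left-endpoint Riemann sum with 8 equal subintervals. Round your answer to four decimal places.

33.6973

Exact integral: ∫_3.5^8 g(x) dx = 434.25.
L_8 ≈ 400.552734.
Error ≈ 434.25 − 400.552734 ≈ 33.6973.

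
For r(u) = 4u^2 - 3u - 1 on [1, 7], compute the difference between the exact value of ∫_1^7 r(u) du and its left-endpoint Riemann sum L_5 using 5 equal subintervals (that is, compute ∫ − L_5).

Exact integral: ∫_1^7 r(u) du = 378.
L_5 = 279.36.
Error = 378 − 279.36 = 98.64.

98.64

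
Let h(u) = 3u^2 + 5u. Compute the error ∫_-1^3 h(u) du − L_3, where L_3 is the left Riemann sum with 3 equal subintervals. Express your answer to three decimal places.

Exact integral: ∫_-1^3 h(u) du = 48.
L_3 ≈ 22.22222.
Error ≈ 48 − 22.22222 ≈ 25.778.

25.778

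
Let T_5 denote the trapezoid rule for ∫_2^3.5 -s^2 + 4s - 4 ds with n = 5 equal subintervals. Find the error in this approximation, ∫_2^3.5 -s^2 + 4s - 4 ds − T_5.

0.0225

Exact integral: ∫_2^3.5 f(s) ds = -1.125.
T_5 = -1.1475.
Error = -1.125 − (-1.1475) = 0.0225.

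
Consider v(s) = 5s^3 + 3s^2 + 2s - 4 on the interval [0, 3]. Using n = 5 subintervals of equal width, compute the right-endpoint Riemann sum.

Δs = (3 − 0)/5 = 0.6.
Right endpoints: 0.6, 1.2, 1.8, 2.4, 3.
v(0.6) = -0.64, v(1.2) = 11.36, v(1.8) = 38.48, v(2.4) = 87.2, v(3) = 164.
Sum = Δs · [v(0.6) + v(1.2) + v(1.8) + v(2.4) + v(3)].
Sum = 180.24.

180.24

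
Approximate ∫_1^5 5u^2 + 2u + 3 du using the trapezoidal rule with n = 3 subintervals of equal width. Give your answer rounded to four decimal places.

248.5926

Δu = (5 − 1)/3 = 4/3.
f(1) = 10, f(7/3) = 314/9, f(11/3) = 698/9, f(5) = 138.
T_3 = (Δu/2)·[f(u_0) + 2f(u_1) + 2f(u_2) + f(u_3)].
Sum ≈ 248.5926.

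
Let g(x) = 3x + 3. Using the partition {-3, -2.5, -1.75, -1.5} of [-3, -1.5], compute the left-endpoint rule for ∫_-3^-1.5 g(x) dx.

-6.9375

Subinterval widths: 0.5, 0.75, 0.25.
Left endpoints: -3, -2.5, -1.75.
g(-3) = -6, g(-2.5) = -4.5, g(-1.75) = -2.25.
Sum = Σ Δx_i · g(x_i).
Sum = -6.9375.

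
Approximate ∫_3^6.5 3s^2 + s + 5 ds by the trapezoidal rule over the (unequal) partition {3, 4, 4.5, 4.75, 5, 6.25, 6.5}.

Subinterval widths: 1, 0.5, 0.25, 0.25, 1.25, 0.25.
f(3) = 35, f(4) = 57, f(4.5) = 70.25, f(4.75) = 77.4375, f(5) = 85, f(6.25) = 128.4375, f(6.5) = 138.25.
On each subinterval the trapezoid contributes (Δs_i/2)·[f(s_{i-1}) + f(s_i)].
Sum = 283.3125.

283.3125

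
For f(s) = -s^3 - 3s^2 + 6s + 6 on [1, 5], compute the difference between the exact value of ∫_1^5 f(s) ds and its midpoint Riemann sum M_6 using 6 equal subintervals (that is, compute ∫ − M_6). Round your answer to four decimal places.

Exact integral: ∫_1^5 f(s) ds = -184.
M_6 ≈ -182.222222.
Error ≈ -184 − (-182.222222) ≈ -1.7778.

-1.7778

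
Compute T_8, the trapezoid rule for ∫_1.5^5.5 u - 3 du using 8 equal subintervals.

2

Δu = (5.5 − 1.5)/8 = 0.5.
f(1.5) = -1.5, f(2) = -1, f(2.5) = -0.5, f(3) = 0, f(3.5) = 0.5, f(4) = 1, f(4.5) = 1.5, f(5) = 2, f(5.5) = 2.5.
T_8 = (Δu/2)·[f(u_0) + 2f(u_1) + ... + 2f(u_{7}) + f(u_8)].
Sum = 2.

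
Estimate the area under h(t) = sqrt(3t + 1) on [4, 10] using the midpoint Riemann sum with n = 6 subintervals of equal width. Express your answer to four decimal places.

Δt = (10 − 4)/6 = 1.
Midpoints: 4.5, 5.5, 6.5, 7.5, 8.5, 9.5.
h(4.5) ≈ 3.8079, h(5.5) ≈ 4.1833, h(6.5) ≈ 4.5277, h(7.5) ≈ 4.8477, h(8.5) ≈ 5.1478, h(9.5) ≈ 5.4314.
Sum = Δt · [h(4.5) + h(5.5) + h(6.5) + ...].
Sum ≈ 27.9458.

27.9458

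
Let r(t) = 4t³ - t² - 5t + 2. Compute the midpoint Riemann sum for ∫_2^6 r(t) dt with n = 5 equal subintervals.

Δt = (6 − 2)/5 = 0.8.
Midpoints: 2.4, 3.2, 4, 4.8, 5.6.
r(2.4) = 39.536, r(3.2) = 106.832, r(4) = 222, r(4.8) = 397.328, r(5.6) = 645.104.
Sum = Δt · [r(2.4) + r(3.2) + r(4) + r(4.8) + r(5.6)].
Sum = 1128.64.

1128.64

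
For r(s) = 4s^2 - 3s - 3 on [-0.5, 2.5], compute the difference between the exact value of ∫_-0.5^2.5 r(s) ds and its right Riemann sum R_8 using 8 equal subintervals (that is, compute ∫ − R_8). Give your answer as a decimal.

Exact integral: ∫_-0.5^2.5 r(s) ds = 3.
R_8 = 6.09375.
Error = 3 − 6.09375 = -3.09375.

-3.09375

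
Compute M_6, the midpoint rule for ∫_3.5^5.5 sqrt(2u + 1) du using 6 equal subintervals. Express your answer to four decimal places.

Δu = (5.5 − 3.5)/6 = 1/3.
Midpoints: 11/3, 4, 13/3, 14/3, 5, 16/3.
f(11/3) ≈ 2.8868, f(4) ≈ 3.0000, f(13/3) ≈ 3.1091, f(14/3) ≈ 3.2146, f(5) ≈ 3.3166, f(16/3) ≈ 3.4157.
Sum = Δu · [f(11/3) + f(4) + f(13/3) + ...].
Sum ≈ 6.3142.

6.3142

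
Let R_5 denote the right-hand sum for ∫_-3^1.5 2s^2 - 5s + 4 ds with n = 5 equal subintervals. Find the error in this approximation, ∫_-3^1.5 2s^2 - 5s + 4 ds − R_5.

14.985

Exact integral: ∫_-3^1.5 f(s) ds = 55.125.
R_5 = 40.14.
Error = 55.125 − 40.14 = 14.985.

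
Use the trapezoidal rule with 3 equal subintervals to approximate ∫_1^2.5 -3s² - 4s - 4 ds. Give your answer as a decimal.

Δs = (2.5 − 1)/3 = 0.5.
f(1) = -11, f(1.5) = -16.75, f(2) = -24, f(2.5) = -32.75.
T_3 = (Δs/2)·[f(s_0) + 2f(s_1) + 2f(s_2) + f(s_3)].
Sum = -31.3125.

-31.3125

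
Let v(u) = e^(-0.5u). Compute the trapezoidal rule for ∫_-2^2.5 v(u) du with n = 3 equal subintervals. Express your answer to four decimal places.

5.0894

Δu = (2.5 − (-2))/3 = 1.5.
v(-2) ≈ 2.7183, v(-0.5) ≈ 1.2840, v(1) ≈ 0.6065, v(2.5) ≈ 0.2865.
T_3 = (Δu/2)·[v(u_0) + 2v(u_1) + 2v(u_2) + v(u_3)].
Sum ≈ 5.0894.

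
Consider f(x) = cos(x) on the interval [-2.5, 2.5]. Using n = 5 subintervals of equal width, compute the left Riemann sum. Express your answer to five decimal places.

1.09550

Δx = (2.5 − (-2.5))/5 = 1.
Left endpoints: -2.5, -1.5, -0.5, 0.5, 1.5.
f(-2.5) ≈ -0.80114, f(-1.5) ≈ 0.07074, f(-0.5) ≈ 0.87758, f(0.5) ≈ 0.87758, f(1.5) ≈ 0.07074.
Sum = Δx · [f(-2.5) + f(-1.5) + f(-0.5) + f(0.5) + f(1.5)].
Sum ≈ 1.09550.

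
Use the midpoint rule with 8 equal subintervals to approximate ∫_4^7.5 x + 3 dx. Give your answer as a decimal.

Δx = (7.5 − 4)/8 = 0.4375.
Midpoints: 4.21875, 4.65625, 5.09375, 5.53125, 5.96875, 6.40625, 6.84375, 7.28125.
f(4.21875) = 7.21875, f(4.65625) = 7.65625, f(5.09375) = 8.09375, f(5.53125) = 8.53125, f(5.96875) = 8.96875, f(6.40625) = 9.40625, f(6.84375) = 9.84375, f(7.28125) = 10.28125.
Sum = Δx · [f(4.21875) + f(4.65625) + f(5.09375) + ...].
Sum = 30.625.

30.625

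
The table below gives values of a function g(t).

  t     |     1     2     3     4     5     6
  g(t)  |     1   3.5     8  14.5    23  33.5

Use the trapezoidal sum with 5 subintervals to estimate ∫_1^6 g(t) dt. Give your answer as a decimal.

66.25

Δt = 1.
T_5 = (1/2)·[1 + 2·3.5 + 2·8 + 2·14.5 + 2·23 + 33.5] = 66.25.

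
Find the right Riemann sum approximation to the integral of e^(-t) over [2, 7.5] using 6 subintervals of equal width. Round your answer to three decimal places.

Δt = (7.5 − 2)/6 = 11/12.
Right endpoints: 35/12, 23/6, 4.75, 17/3, 79/12, 7.5.
f(35/12) ≈ 0.054, f(23/6) ≈ 0.022, f(4.75) ≈ 0.009, f(17/3) ≈ 0.003, f(79/12) ≈ 0.001, f(7.5) ≈ 0.001.
Sum = Δt · [f(35/12) + f(23/6) + f(4.75) + ...].
Sum ≈ 0.082.

0.082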